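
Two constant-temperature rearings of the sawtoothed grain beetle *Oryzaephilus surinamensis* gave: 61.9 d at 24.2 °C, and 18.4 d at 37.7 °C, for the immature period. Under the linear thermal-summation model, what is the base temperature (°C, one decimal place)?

Equal thermal constants: D₁(T₁ − T_b) = D₂(T₂ − T_b).
61.9·(24.2 − T_b) = 18.4·(37.7 − T_b)
T_b = (61.9·24.2 − 18.4·37.7) / (61.9 − 18.4) = 804.30 / 43.5 = 18.490 °C ≈ 18.5 °C.

18.5 °C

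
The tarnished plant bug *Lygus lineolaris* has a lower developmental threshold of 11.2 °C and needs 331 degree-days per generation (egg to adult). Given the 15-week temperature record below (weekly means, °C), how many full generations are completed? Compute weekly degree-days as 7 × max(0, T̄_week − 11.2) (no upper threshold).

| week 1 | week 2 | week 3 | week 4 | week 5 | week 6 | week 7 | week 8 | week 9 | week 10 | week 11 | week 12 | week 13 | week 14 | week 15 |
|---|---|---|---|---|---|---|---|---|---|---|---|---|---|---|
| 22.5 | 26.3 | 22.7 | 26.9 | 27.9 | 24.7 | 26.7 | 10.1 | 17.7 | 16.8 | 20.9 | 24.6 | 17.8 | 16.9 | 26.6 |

Weekly DD (7 × max(0, T̄ − 11.2)): 79.1, 105.7, 80.5, 109.9, 116.9, 94.5, 108.5, 0.0, 45.5, 39.2, 67.9, 93.8, 46.2, 39.9, 107.8.
Season total = 1135.4 DD.
Complete generations = ⌊1135.4 / 331⌋ = 3.

3 generations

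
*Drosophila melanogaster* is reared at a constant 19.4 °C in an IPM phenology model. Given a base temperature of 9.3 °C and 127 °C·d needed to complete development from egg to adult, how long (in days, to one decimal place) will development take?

Daily accumulation = 19.4 − 9.3 = 10.1 DD/day.
Duration = 127 / 10.1 = 12.574 ≈ 12.6 days.

12.6 days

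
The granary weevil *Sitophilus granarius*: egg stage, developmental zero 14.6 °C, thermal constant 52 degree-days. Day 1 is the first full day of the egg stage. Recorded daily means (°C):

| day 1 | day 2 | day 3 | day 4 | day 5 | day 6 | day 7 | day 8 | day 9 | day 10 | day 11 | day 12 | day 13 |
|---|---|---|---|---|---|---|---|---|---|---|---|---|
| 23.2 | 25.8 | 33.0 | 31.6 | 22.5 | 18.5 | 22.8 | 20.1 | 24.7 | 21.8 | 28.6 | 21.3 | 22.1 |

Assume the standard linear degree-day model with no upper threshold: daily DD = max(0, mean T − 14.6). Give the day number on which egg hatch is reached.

Daily DD above 14.6 °C: 8.6, 11.2, 18.4, 17.0, 7.9, 3.9, 8.2, 5.5, 10.1, 7.2, 14.0, 6.7, 7.5.
Cumulative: 8.6, 19.8, 38.2, 55.2, 63.1, 67.0, 75.2, 80.7, 90.8, 98.0, 112.0, 118.7, 126.2.
The total first reaches 52 DD on day 4.

day 4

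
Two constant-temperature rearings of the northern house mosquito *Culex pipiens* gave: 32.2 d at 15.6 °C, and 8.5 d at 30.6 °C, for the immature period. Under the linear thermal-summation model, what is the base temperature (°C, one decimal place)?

Under the model K = D·(T − T_b), so D₁·(T₁ − T_b) = D₂·(T₂ − T_b).
32.2·(15.6 − T_b) = 8.5·(30.6 − T_b)
T_b = (32.2·15.6 − 8.5·30.6) / (32.2 − 8.5) = 242.22 / 23.7 = 10.220 °C ≈ 10.2 °C.

10.2 °C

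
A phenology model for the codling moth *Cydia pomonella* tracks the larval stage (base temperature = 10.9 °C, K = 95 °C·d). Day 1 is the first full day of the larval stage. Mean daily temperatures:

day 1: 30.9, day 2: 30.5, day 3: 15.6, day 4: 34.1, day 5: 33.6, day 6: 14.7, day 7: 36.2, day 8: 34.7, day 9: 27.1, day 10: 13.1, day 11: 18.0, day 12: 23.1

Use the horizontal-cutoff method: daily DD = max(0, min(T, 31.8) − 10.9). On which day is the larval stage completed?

day 7

Daily DD above 10.9 °C (capped at 20.9): 20.0, 19.6, 4.7, 20.9, 20.9, 3.8, 20.9, 20.9, 16.2, 2.2, 7.1, 12.2.
Cumulative: 20.0, 39.6, 44.3, 65.2, 86.1, 89.9, 110.8, 131.7, 147.9, 150.1, 157.2, 169.4.
The total first reaches 95 DD on day 7.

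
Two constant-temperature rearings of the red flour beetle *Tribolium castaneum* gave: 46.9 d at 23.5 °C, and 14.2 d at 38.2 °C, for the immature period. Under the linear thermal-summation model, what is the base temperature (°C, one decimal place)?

17.1 °C

Equal thermal constants: D₁(T₁ − T_b) = D₂(T₂ − T_b).
46.9·(23.5 − T_b) = 14.2·(38.2 − T_b)
T_b = (46.9·23.5 − 14.2·38.2) / (46.9 − 14.2) = 559.71 / 32.7 = 17.117 °C ≈ 17.1 °C.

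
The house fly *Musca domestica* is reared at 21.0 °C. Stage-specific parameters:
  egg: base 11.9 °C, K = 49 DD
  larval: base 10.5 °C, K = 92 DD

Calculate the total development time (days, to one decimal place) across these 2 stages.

14.1 days

egg: 49 / (21.0 − 11.9) = 49 / 9.1 = 5.385 d.
larval: 92 / (21.0 − 10.5) = 92 / 10.5 = 8.762 d.
Sum = 14.147 ≈ 14.1 days.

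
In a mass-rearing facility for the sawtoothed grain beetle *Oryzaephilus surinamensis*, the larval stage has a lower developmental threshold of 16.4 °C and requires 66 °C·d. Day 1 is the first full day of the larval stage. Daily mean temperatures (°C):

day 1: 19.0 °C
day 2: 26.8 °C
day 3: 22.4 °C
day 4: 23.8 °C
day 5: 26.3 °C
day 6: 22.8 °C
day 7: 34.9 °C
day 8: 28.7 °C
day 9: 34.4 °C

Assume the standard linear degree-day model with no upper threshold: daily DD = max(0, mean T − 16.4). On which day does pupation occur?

day 8

Daily DD above 16.4 °C: 2.6, 10.4, 6.0, 7.4, 9.9, 6.4, 18.5, 12.3, 18.0.
Cumulative: 2.6, 13.0, 19.0, 26.4, 36.3, 42.7, 61.2, 73.5, 91.5.
The total first reaches 66 DD on day 8.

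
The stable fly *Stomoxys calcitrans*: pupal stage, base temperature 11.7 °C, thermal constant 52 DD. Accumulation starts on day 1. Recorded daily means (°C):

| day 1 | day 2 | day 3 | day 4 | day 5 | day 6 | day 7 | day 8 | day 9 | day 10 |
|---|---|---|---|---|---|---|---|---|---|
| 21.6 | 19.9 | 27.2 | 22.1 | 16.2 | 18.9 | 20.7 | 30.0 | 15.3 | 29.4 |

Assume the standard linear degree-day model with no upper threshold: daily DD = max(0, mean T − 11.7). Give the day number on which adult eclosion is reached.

Daily DD above 11.7 °C: 9.9, 8.2, 15.5, 10.4, 4.5, 7.2, 9.0, 18.3, 3.6, 17.7.
Cumulative: 9.9, 18.1, 33.6, 44.0, 48.5, 55.7, 64.7, 83.0, 86.6, 104.3.
The total first reaches 52 DD on day 6.

day 6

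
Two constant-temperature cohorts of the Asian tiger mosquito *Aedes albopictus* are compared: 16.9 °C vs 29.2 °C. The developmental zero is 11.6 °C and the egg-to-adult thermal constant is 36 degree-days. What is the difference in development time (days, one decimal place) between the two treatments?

4.7 days

At 16.9 °C: 36 / (16.9 − 11.6) = 36 / 5.3 = 6.792 d.
At 29.2 °C: 36 / (29.2 − 11.6) = 36 / 17.6 = 2.045 d.
Difference = |6.792 − 2.045| = 4.747 ≈ 4.7 days.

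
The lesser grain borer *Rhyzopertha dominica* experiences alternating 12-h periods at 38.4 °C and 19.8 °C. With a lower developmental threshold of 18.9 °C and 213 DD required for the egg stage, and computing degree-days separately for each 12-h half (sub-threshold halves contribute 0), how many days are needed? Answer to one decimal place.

Day half: max(0, 38.4 − 18.9) × 0.5 = 19.5 × 0.5 = 9.75 DD.
Night half: max(0, 19.8 − 18.9) × 0.5 = 0.9 × 0.5 = 0.45 DD.
Per 24 h: 10.20 DD/day.
Duration = 213 / 10.20 = 20.882 ≈ 20.9 days.

20.9 days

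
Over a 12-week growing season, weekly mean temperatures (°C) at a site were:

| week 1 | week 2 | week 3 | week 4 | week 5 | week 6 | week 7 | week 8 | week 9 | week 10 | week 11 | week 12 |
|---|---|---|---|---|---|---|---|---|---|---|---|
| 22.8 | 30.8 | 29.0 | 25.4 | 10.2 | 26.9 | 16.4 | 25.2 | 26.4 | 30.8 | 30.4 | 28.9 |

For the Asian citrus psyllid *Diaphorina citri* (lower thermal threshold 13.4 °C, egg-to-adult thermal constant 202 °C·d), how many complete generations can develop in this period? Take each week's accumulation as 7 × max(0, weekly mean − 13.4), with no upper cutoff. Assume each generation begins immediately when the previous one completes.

5 generations

Weekly DD (7 × max(0, T̄ − 13.4)): 65.8, 121.8, 109.2, 84.0, 0.0, 94.5, 21.0, 82.6, 91.0, 121.8, 119.0, 108.5.
Season total = 1019.2 DD.
Complete generations = ⌊1019.2 / 202⌋ = 5.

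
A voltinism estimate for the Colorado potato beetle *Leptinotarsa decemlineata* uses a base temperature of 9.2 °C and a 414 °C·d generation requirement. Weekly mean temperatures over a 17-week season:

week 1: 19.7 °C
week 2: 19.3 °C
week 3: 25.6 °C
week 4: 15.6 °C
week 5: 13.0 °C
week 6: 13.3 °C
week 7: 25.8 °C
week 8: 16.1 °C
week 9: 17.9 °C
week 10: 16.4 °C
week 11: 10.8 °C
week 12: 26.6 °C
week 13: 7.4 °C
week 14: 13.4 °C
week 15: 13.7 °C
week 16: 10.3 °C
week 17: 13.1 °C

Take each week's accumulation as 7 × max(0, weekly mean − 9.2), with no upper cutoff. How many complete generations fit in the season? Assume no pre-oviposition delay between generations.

2 generations

Weekly DD (7 × max(0, T̄ − 9.2)): 73.5, 70.7, 114.8, 44.8, 26.6, 28.7, 116.2, 48.3, 60.9, 50.4, 11.2, 121.8, 0.0, 29.4, 31.5, 7.7, 27.3.
Season total = 863.8 DD.
Complete generations = ⌊863.8 / 414⌋ = 2.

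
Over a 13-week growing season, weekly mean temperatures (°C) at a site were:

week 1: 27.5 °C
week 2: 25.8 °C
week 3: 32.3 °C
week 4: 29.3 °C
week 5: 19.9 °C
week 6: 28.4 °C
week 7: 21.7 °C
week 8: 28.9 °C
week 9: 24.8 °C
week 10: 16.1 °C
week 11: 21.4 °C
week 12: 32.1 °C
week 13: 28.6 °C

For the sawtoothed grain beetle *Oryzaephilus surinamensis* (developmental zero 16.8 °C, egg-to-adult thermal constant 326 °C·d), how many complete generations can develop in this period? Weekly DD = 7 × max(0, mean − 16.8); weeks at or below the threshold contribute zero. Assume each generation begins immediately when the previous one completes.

2 generations

Weekly DD (7 × max(0, T̄ − 16.8)): 74.9, 63.0, 108.5, 87.5, 21.7, 81.2, 34.3, 84.7, 56.0, 0.0, 32.2, 107.1, 82.6.
Season total = 833.7 DD.
Complete generations = ⌊833.7 / 326⌋ = 2.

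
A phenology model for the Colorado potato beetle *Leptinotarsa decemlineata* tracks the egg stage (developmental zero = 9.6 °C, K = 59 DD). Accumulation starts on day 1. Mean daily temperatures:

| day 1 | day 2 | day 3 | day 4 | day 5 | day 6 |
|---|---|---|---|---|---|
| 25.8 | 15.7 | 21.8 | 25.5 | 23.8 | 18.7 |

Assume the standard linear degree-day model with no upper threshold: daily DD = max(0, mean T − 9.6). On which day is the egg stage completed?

day 5

Daily DD above 9.6 °C: 16.2, 6.1, 12.2, 15.9, 14.2, 9.1.
Cumulative: 16.2, 22.3, 34.5, 50.4, 64.6, 73.7.
The total first reaches 59 DD on day 5.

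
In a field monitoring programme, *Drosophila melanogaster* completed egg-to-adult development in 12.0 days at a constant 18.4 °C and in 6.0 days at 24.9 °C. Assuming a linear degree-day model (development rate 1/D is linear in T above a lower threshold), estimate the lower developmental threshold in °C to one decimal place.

Under the model K = D·(T − T_b), so D₁·(T₁ − T_b) = D₂·(T₂ − T_b).
12.0·(18.4 − T_b) = 6.0·(24.9 − T_b)
T_b = (12.0·18.4 − 6.0·24.9) / (12.0 − 6.0) = 71.40 / 6.0 = 11.900 °C ≈ 11.9 °C.

11.9 °C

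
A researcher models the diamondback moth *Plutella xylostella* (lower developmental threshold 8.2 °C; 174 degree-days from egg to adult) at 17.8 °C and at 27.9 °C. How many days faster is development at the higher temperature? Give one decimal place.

At 17.8 °C: 174 / (17.8 − 8.2) = 174 / 9.6 = 18.125 d.
At 27.9 °C: 174 / (27.9 − 8.2) = 174 / 19.7 = 8.832 d.
Difference = |18.125 − 8.832| = 9.293 ≈ 9.3 days.

9.3 days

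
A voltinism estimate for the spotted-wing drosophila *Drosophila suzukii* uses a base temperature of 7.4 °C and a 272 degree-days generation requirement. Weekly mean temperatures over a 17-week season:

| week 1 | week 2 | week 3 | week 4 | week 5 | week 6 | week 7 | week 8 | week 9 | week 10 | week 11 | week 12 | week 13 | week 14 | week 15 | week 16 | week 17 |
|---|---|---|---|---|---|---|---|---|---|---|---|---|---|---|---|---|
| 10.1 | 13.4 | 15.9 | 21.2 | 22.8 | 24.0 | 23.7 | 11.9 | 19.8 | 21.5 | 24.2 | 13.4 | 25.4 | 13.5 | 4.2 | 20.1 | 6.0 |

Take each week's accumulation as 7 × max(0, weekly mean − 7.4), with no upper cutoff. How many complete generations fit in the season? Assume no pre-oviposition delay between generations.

4 generations

Weekly DD (7 × max(0, T̄ − 7.4)): 18.9, 42.0, 59.5, 96.6, 107.8, 116.2, 114.1, 31.5, 86.8, 98.7, 117.6, 42.0, 126.0, 42.7, 0.0, 88.9, 0.0.
Season total = 1189.3 DD.
Complete generations = ⌊1189.3 / 272⌋ = 4.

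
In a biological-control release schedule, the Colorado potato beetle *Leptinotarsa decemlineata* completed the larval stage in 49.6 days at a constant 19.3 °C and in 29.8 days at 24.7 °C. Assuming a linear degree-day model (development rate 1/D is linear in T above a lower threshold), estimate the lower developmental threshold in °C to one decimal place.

Under the model K = D·(T − T_b), so D₁·(T₁ − T_b) = D₂·(T₂ − T_b).
49.6·(19.3 − T_b) = 29.8·(24.7 − T_b)
T_b = (49.6·19.3 − 29.8·24.7) / (49.6 − 29.8) = 221.22 / 19.8 = 11.173 °C ≈ 11.2 °C.

11.2 °C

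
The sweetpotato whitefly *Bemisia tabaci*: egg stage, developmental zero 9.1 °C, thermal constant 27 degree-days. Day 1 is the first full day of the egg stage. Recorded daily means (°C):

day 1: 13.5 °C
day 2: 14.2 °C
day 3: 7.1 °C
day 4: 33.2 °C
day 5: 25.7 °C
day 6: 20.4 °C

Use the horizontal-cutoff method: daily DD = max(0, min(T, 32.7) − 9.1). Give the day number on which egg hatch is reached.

day 4

Daily DD above 9.1 °C (capped at 23.6): 4.4, 5.1, 0.0, 23.6, 16.6, 11.3.
Cumulative: 4.4, 9.5, 9.5, 33.1, 49.7, 61.0.
The total first reaches 27 DD on day 4.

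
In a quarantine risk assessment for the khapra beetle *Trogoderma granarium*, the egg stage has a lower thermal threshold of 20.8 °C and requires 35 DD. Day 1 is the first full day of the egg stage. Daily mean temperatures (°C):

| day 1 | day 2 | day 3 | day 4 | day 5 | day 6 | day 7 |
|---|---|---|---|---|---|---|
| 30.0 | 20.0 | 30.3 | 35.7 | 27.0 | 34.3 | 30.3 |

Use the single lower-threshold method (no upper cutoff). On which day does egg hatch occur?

Daily DD above 20.8 °C: 9.2, 0.0, 9.5, 14.9, 6.2, 13.5, 9.5.
Cumulative: 9.2, 9.2, 18.7, 33.6, 39.8, 53.3, 62.8.
The total first reaches 35 DD on day 5.

day 5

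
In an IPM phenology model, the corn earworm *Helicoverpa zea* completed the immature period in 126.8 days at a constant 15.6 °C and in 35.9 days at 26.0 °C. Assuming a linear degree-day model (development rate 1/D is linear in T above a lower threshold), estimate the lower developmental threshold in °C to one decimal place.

11.5 °C

Under the model K = D·(T − T_b), so D₁·(T₁ − T_b) = D₂·(T₂ − T_b).
126.8·(15.6 − T_b) = 35.9·(26.0 − T_b)
T_b = (126.8·15.6 − 35.9·26.0) / (126.8 − 35.9) = 1044.68 / 90.9 = 11.493 °C ≈ 11.5 °C.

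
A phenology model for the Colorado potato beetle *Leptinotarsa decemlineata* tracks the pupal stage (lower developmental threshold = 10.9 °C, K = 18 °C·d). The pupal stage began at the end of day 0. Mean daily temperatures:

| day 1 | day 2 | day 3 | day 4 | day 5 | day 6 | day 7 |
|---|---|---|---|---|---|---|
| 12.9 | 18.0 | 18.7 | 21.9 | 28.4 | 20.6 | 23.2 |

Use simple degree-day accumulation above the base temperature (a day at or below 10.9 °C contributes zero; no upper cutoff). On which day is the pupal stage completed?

Daily DD above 10.9 °C: 2.0, 7.1, 7.8, 11.0, 17.5, 9.7, 12.3.
Cumulative: 2.0, 9.1, 16.9, 27.9, 45.4, 55.1, 67.4.
The total first reaches 18 DD on day 4.

day 4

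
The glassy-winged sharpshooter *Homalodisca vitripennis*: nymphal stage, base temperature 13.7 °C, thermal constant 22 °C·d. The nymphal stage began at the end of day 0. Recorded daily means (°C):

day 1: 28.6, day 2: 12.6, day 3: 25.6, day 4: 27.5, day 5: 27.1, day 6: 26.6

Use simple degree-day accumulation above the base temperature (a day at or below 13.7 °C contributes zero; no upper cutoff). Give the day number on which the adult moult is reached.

Daily DD above 13.7 °C: 14.9, 0.0, 11.9, 13.8, 13.4, 12.9.
Cumulative: 14.9, 14.9, 26.8, 40.6, 54.0, 66.9.
The total first reaches 22 DD on day 3.

day 3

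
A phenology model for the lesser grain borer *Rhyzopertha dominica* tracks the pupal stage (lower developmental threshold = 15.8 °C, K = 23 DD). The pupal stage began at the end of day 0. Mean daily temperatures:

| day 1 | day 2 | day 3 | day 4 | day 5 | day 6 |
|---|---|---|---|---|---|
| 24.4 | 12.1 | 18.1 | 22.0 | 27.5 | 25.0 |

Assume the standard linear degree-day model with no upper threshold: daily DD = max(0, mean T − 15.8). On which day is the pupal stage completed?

day 5

Daily DD above 15.8 °C: 8.6, 0.0, 2.3, 6.2, 11.7, 9.2.
Cumulative: 8.6, 8.6, 10.9, 17.1, 28.8, 38.0.
The total first reaches 23 DD on day 5.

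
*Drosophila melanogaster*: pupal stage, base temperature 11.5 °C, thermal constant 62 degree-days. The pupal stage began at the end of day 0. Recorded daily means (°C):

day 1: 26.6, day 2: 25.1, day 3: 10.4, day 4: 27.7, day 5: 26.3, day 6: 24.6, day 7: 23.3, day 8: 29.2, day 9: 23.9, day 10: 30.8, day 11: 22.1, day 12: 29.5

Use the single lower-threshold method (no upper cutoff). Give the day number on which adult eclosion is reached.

day 6

Daily DD above 11.5 °C: 15.1, 13.6, 0.0, 16.2, 14.8, 13.1, 11.8, 17.7, 12.4, 19.3, 10.6, 18.0.
Cumulative: 15.1, 28.7, 28.7, 44.9, 59.7, 72.8, 84.6, 102.3, 114.7, 134.0, 144.6, 162.6.
The total first reaches 62 DD on day 6.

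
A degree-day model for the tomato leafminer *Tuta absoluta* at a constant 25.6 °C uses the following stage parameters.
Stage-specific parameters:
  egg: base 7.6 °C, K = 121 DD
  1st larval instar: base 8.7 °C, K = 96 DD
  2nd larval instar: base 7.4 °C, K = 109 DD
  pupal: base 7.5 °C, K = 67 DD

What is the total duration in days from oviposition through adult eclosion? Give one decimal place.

egg: 121 / (25.6 − 7.6) = 121 / 18.0 = 6.722 d.
1st larval instar: 96 / (25.6 − 8.7) = 96 / 16.9 = 5.680 d.
2nd larval instar: 109 / (25.6 − 7.4) = 109 / 18.2 = 5.989 d.
pupal: 67 / (25.6 − 7.5) = 67 / 18.1 = 3.702 d.
Sum = 22.093 ≈ 22.1 days.

22.1 days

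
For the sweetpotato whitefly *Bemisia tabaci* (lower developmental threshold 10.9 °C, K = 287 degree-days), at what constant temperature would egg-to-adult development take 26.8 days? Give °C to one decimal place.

21.6 °C

Required daily accumulation = 287 / 26.8 = 10.709 DD/day.
T = T_base + 10.709 = 10.9 + 10.709 = 21.609 ≈ 21.6 °C.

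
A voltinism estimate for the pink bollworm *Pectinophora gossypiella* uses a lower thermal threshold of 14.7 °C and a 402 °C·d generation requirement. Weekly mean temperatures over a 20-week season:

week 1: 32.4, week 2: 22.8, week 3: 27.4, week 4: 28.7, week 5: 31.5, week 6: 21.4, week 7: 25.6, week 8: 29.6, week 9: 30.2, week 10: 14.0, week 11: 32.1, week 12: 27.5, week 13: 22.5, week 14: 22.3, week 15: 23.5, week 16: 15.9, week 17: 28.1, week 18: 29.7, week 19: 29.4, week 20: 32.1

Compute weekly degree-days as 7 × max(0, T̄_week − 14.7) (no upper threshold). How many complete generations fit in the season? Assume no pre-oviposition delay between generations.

Weekly DD (7 × max(0, T̄ − 14.7)): 123.9, 56.7, 88.9, 98.0, 117.6, 46.9, 76.3, 104.3, 108.5, 0.0, 121.8, 89.6, 54.6, 53.2, 61.6, 8.4, 93.8, 105.0, 102.9, 121.8.
Season total = 1633.8 DD.
Complete generations = ⌊1633.8 / 402⌋ = 4.

4 generations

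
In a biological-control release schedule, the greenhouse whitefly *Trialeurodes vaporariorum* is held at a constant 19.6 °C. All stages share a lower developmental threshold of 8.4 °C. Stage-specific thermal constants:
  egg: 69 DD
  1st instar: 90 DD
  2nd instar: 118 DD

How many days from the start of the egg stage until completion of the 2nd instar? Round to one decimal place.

Daily accumulation at 19.6 °C = 19.6 − 8.4 = 11.2 DD/day.
Total K = 69 + 90 + 118 = 277 DD.
Total duration = 277 / 11.2 = 24.732 ≈ 24.7 days.

24.7 days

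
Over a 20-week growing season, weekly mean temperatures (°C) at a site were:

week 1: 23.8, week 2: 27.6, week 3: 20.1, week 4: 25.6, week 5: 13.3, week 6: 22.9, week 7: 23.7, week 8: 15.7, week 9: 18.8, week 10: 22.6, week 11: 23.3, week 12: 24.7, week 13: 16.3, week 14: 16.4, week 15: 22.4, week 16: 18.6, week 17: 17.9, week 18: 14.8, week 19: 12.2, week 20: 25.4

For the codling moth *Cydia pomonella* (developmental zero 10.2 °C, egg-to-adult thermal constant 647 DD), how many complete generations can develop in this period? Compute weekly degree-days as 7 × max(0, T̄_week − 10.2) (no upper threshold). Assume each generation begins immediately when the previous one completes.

Weekly DD (7 × max(0, T̄ − 10.2)): 95.2, 121.8, 69.3, 107.8, 21.7, 88.9, 94.5, 38.5, 60.2, 86.8, 91.7, 101.5, 42.7, 43.4, 85.4, 58.8, 53.9, 32.2, 14.0, 106.4.
Season total = 1414.7 DD.
Complete generations = ⌊1414.7 / 647⌋ = 2.

2 generations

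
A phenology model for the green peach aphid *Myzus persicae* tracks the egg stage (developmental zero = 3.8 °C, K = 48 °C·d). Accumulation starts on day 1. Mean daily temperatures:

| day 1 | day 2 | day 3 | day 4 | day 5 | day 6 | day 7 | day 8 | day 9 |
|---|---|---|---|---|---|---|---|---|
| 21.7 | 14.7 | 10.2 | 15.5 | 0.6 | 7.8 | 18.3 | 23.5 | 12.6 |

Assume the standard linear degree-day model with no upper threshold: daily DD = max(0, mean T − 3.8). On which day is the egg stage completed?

Daily DD above 3.8 °C: 17.9, 10.9, 6.4, 11.7, 0.0, 4.0, 14.5, 19.7, 8.8.
Cumulative: 17.9, 28.8, 35.2, 46.9, 46.9, 50.9, 65.4, 85.1, 93.9.
The total first reaches 48 DD on day 6.

day 6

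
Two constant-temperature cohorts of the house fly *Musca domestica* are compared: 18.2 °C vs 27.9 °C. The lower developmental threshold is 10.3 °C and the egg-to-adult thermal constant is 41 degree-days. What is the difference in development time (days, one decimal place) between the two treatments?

At 18.2 °C: 41 / (18.2 − 10.3) = 41 / 7.9 = 5.190 d.
At 27.9 °C: 41 / (27.9 − 10.3) = 41 / 17.6 = 2.330 d.
Difference = |5.190 − 2.330| = 2.860 ≈ 2.9 days.

2.9 days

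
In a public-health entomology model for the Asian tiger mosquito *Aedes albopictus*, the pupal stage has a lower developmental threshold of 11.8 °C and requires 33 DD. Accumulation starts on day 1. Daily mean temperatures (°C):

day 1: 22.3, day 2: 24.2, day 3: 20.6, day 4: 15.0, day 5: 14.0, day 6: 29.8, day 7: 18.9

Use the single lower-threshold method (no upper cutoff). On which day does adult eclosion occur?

day 4

Daily DD above 11.8 °C: 10.5, 12.4, 8.8, 3.2, 2.2, 18.0, 7.1.
Cumulative: 10.5, 22.9, 31.7, 34.9, 37.1, 55.1, 62.2.
The total first reaches 33 DD on day 4.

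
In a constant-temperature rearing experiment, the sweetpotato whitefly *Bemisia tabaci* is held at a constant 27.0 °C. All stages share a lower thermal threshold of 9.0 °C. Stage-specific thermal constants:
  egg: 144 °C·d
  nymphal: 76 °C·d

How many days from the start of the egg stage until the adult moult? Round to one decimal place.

Daily accumulation at 27.0 °C = 27.0 − 9.0 = 18.0 DD/day.
Total K = 144 + 76 = 220 DD.
Total duration = 220 / 18.0 = 12.222 ≈ 12.2 days.

12.2 days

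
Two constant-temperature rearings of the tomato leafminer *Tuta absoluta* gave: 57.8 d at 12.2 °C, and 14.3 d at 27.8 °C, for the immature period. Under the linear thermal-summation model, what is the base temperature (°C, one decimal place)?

Under the model K = D·(T − T_b), so D₁·(T₁ − T_b) = D₂·(T₂ − T_b).
57.8·(12.2 − T_b) = 14.3·(27.8 − T_b)
T_b = (57.8·12.2 − 14.3·27.8) / (57.8 − 14.3) = 307.62 / 43.5 = 7.072 °C ≈ 7.1 °C.

7.1 °C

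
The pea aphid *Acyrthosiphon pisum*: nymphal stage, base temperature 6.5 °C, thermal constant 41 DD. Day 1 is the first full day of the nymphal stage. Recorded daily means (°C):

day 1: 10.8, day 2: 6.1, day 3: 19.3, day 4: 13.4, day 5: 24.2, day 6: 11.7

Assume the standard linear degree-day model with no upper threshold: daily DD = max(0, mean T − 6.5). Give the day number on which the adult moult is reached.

Daily DD above 6.5 °C: 4.3, 0.0, 12.8, 6.9, 17.7, 5.2.
Cumulative: 4.3, 4.3, 17.1, 24.0, 41.7, 46.9.
The total first reaches 41 DD on day 5.

day 5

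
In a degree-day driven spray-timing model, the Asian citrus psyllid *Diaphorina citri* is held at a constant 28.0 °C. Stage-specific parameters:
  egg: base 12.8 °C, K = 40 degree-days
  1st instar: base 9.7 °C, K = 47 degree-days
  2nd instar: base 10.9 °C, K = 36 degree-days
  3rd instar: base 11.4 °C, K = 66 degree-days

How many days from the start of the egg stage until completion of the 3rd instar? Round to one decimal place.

11.3 days

egg: 40 / (28.0 − 12.8) = 40 / 15.2 = 2.632 d.
1st instar: 47 / (28.0 − 9.7) = 47 / 18.3 = 2.568 d.
2nd instar: 36 / (28.0 − 10.9) = 36 / 17.1 = 2.105 d.
3rd instar: 66 / (28.0 − 11.4) = 66 / 16.6 = 3.976 d.
Sum = 11.281 ≈ 11.3 days.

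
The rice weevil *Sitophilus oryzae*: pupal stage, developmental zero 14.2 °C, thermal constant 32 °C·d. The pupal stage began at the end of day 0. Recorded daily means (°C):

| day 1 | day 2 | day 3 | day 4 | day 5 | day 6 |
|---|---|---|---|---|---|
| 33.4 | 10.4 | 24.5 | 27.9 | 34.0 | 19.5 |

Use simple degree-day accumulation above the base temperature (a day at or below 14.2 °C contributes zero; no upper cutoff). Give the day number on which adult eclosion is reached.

day 4

Daily DD above 14.2 °C: 19.2, 0.0, 10.3, 13.7, 19.8, 5.3.
Cumulative: 19.2, 19.2, 29.5, 43.2, 63.0, 68.3.
The total first reaches 32 DD on day 4.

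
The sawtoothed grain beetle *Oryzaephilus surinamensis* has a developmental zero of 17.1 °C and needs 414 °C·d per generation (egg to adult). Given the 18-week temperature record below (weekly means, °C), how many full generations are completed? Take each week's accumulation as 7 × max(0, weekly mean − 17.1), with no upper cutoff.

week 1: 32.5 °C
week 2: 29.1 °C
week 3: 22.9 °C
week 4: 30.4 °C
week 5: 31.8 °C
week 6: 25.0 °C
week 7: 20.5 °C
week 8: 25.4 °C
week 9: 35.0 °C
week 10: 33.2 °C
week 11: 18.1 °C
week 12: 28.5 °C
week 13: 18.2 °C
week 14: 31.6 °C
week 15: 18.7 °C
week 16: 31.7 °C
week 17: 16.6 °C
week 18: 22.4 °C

2 generations

Weekly DD (7 × max(0, T̄ − 17.1)): 107.8, 84.0, 40.6, 93.1, 102.9, 55.3, 23.8, 58.1, 125.3, 112.7, 7.0, 79.8, 7.7, 101.5, 11.2, 102.2, 0.0, 37.1.
Season total = 1150.1 DD.
Complete generations = ⌊1150.1 / 414⌋ = 2.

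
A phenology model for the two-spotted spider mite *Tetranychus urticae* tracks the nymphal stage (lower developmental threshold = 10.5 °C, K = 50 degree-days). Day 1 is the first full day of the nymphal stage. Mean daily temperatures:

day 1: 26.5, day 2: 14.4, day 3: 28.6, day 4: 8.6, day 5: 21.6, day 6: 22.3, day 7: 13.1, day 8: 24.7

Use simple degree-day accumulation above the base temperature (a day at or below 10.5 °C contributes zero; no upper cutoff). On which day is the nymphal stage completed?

day 6

Daily DD above 10.5 °C: 16.0, 3.9, 18.1, 0.0, 11.1, 11.8, 2.6, 14.2.
Cumulative: 16.0, 19.9, 38.0, 38.0, 49.1, 60.9, 63.5, 77.7.
The total first reaches 50 DD on day 6.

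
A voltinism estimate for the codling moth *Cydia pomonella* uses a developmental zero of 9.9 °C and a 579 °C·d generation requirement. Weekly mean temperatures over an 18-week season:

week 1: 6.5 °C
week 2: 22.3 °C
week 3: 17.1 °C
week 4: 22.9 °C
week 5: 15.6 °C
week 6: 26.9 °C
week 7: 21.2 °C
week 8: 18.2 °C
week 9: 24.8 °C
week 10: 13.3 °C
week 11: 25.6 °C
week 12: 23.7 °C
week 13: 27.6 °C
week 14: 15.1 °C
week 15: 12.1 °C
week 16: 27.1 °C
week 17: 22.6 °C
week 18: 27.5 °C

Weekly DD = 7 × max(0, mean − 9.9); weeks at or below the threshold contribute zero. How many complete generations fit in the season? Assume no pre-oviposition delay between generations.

2 generations

Weekly DD (7 × max(0, T̄ − 9.9)): 0.0, 86.8, 50.4, 91.0, 39.9, 119.0, 79.1, 58.1, 104.3, 23.8, 109.9, 96.6, 123.9, 36.4, 15.4, 120.4, 88.9, 123.2.
Season total = 1367.1 DD.
Complete generations = ⌊1367.1 / 579⌋ = 2.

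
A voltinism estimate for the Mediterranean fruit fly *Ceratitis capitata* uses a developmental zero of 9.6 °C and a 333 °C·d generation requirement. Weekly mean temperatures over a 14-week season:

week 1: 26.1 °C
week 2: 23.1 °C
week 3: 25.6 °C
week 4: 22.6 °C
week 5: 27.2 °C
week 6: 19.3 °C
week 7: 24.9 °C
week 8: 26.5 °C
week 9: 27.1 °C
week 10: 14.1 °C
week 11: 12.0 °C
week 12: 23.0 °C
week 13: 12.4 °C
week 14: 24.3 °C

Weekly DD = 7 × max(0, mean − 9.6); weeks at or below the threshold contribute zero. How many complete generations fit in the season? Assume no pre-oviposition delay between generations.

3 generations

Weekly DD (7 × max(0, T̄ − 9.6)): 115.5, 94.5, 112.0, 91.0, 123.2, 67.9, 107.1, 118.3, 122.5, 31.5, 16.8, 93.8, 19.6, 102.9.
Season total = 1216.6 DD.
Complete generations = ⌊1216.6 / 333⌋ = 3.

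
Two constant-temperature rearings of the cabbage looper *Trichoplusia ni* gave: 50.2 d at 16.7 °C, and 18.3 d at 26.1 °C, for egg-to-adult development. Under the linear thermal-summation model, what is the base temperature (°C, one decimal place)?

11.3 °C

Equal thermal constants: D₁(T₁ − T_b) = D₂(T₂ − T_b).
50.2·(16.7 − T_b) = 18.3·(26.1 − T_b)
T_b = (50.2·16.7 − 18.3·26.1) / (50.2 − 18.3) = 360.71 / 31.9 = 11.308 °C ≈ 11.3 °C.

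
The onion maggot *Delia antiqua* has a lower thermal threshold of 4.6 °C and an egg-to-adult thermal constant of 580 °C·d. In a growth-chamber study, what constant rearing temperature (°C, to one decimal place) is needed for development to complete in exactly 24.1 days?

Required daily accumulation = 580 / 24.1 = 24.066 DD/day.
T = T_base + 24.066 = 4.6 + 24.066 = 28.666 ≈ 28.7 °C.

28.7 °C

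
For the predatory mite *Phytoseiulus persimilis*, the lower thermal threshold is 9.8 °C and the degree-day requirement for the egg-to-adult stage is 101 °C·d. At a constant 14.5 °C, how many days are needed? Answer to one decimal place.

21.5 days

Daily accumulation = 14.5 − 9.8 = 4.7 DD/day.
Duration = 101 / 4.7 = 21.489 ≈ 21.5 days.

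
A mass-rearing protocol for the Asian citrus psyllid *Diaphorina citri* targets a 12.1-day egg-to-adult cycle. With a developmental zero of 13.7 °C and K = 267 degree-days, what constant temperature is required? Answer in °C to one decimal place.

Required daily accumulation = 267 / 12.1 = 22.066 DD/day.
T = T_base + 22.066 = 13.7 + 22.066 = 35.766 ≈ 35.8 °C.

35.8 °C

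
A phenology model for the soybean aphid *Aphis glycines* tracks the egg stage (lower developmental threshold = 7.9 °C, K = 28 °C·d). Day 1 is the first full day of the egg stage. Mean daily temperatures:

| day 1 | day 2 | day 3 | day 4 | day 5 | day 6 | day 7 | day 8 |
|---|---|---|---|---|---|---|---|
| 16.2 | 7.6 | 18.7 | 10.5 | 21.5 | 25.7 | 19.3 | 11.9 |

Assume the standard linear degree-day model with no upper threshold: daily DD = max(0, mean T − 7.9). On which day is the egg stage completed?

Daily DD above 7.9 °C: 8.3, 0.0, 10.8, 2.6, 13.6, 17.8, 11.4, 4.0.
Cumulative: 8.3, 8.3, 19.1, 21.7, 35.3, 53.1, 64.5, 68.5.
The total first reaches 28 DD on day 5.

day 5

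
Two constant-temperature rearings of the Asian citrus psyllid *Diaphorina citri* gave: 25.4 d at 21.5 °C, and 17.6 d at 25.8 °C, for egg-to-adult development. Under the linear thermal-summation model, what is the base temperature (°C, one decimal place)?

11.8 °C

Linear rate model ⇒ the product D·(T − T_b) is constant across temperatures.
25.4·(21.5 − T_b) = 17.6·(25.8 − T_b)
T_b = (25.4·21.5 − 17.6·25.8) / (25.4 − 17.6) = 92.02 / 7.8 = 11.797 °C ≈ 11.8 °C.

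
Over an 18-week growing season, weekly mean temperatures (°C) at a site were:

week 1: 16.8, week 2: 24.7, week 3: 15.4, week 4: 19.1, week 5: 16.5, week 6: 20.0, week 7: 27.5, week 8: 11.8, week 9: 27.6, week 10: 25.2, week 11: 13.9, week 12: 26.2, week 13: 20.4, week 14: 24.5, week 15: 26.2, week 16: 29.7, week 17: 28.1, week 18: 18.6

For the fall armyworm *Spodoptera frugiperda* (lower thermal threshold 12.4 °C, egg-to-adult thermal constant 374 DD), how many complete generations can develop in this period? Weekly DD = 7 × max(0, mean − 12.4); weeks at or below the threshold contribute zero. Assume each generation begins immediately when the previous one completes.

Weekly DD (7 × max(0, T̄ − 12.4)): 30.8, 86.1, 21.0, 46.9, 28.7, 53.2, 105.7, 0.0, 106.4, 89.6, 10.5, 96.6, 56.0, 84.7, 96.6, 121.1, 109.9, 43.4.
Season total = 1187.2 DD.
Complete generations = ⌊1187.2 / 374⌋ = 3.

3 generations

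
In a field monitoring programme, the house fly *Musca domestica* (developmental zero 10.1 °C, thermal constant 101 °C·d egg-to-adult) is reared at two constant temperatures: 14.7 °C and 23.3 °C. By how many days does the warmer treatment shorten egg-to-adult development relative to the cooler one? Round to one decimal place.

14.3 days

At 14.7 °C: 101 / (14.7 − 10.1) = 101 / 4.6 = 21.957 d.
At 23.3 °C: 101 / (23.3 − 10.1) = 101 / 13.2 = 7.652 d.
Difference = |21.957 − 7.652| = 14.305 ≈ 14.3 days.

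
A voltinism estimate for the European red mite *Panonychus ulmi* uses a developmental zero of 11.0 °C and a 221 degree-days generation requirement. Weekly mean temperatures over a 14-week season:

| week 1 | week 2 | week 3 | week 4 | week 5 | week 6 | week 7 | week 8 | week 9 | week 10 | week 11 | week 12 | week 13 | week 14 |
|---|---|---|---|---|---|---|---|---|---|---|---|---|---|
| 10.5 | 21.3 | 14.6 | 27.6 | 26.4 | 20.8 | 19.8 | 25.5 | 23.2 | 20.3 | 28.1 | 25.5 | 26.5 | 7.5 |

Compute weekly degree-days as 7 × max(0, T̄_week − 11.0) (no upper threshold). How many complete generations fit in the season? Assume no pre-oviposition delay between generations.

4 generations

Weekly DD (7 × max(0, T̄ − 11.0)): 0.0, 72.1, 25.2, 116.2, 107.8, 68.6, 61.6, 101.5, 85.4, 65.1, 119.7, 101.5, 108.5, 0.0.
Season total = 1033.2 DD.
Complete generations = ⌊1033.2 / 221⌋ = 4.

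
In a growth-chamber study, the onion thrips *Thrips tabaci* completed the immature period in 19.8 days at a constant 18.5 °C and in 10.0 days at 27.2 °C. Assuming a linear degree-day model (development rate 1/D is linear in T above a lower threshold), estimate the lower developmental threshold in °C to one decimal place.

Equal thermal constants: D₁(T₁ − T_b) = D₂(T₂ − T_b).
19.8·(18.5 − T_b) = 10.0·(27.2 − T_b)
T_b = (19.8·18.5 − 10.0·27.2) / (19.8 − 10.0) = 94.30 / 9.8 = 9.622 °C ≈ 9.6 °C.

9.6 °C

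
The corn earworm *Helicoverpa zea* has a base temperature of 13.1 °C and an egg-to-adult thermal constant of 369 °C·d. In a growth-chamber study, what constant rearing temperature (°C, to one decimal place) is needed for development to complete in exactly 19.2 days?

32.3 °C

Required daily accumulation = 369 / 19.2 = 19.219 DD/day.
T = T_base + 19.219 = 13.1 + 19.219 = 32.319 ≈ 32.3 °C.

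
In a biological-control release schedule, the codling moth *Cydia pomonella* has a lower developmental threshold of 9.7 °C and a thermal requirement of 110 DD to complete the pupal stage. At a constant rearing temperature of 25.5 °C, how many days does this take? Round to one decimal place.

Daily accumulation = 25.5 − 9.7 = 15.8 DD/day.
Duration = 110 / 15.8 = 6.962 ≈ 7.0 days.

7.0 days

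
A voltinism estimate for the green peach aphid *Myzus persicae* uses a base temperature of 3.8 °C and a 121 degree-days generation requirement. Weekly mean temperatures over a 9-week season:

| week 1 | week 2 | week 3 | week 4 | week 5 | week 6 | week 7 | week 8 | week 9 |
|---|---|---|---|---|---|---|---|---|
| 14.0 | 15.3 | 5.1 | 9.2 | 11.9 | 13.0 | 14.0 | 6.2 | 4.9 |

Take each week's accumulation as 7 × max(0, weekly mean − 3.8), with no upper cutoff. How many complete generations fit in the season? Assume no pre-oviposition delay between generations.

3 generations

Weekly DD (7 × max(0, T̄ − 3.8)): 71.4, 80.5, 9.1, 37.8, 56.7, 64.4, 71.4, 16.8, 7.7.
Season total = 415.8 DD.
Complete generations = ⌊415.8 / 121⌋ = 3.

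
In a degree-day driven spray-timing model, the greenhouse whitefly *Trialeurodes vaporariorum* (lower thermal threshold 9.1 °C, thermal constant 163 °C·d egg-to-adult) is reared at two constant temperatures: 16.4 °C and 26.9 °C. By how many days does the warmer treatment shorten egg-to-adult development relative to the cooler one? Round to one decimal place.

13.2 days

At 16.4 °C: 163 / (16.4 − 9.1) = 163 / 7.3 = 22.329 d.
At 26.9 °C: 163 / (26.9 − 9.1) = 163 / 17.8 = 9.157 d.
Difference = |22.329 − 9.157| = 13.171 ≈ 13.2 days.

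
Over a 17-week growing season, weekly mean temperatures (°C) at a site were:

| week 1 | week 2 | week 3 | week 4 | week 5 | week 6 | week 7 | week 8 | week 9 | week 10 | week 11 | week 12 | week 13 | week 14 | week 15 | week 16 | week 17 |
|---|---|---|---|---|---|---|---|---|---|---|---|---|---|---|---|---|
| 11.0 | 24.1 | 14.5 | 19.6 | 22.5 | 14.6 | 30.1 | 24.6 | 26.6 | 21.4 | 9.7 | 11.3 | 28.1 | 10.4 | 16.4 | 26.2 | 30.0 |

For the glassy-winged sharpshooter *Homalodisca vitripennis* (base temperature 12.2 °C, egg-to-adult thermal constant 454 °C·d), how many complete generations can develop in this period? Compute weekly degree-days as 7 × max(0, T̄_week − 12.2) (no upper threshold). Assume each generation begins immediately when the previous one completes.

2 generations

Weekly DD (7 × max(0, T̄ − 12.2)): 0.0, 83.3, 16.1, 51.8, 72.1, 16.8, 125.3, 86.8, 100.8, 64.4, 0.0, 0.0, 111.3, 0.0, 29.4, 98.0, 124.6.
Season total = 980.7 DD.
Complete generations = ⌊980.7 / 454⌋ = 2.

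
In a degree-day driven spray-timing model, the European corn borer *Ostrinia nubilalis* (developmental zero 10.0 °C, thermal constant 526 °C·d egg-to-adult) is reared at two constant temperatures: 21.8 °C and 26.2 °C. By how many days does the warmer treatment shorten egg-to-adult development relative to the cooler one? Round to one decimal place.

At 21.8 °C: 526 / (21.8 − 10.0) = 526 / 11.8 = 44.576 d.
At 26.2 °C: 526 / (26.2 − 10.0) = 526 / 16.2 = 32.469 d.
Difference = |44.576 − 32.469| = 12.107 ≈ 12.1 days.

12.1 days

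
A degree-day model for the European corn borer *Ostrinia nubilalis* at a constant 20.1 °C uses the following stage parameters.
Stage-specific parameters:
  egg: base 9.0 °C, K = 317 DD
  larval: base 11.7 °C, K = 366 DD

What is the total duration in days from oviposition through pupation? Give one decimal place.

egg: 317 / (20.1 − 9.0) = 317 / 11.1 = 28.559 d.
larval: 366 / (20.1 − 11.7) = 366 / 8.4 = 43.571 d.
Sum = 72.130 ≈ 72.1 days.

72.1 days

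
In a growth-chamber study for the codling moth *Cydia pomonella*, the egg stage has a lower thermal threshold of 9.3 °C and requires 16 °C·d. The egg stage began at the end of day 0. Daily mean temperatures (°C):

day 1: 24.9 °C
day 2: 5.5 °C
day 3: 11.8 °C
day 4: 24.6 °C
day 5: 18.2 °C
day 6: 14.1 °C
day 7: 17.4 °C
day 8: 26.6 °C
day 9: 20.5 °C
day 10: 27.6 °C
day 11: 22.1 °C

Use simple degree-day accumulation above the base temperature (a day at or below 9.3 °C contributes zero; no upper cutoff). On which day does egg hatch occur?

Daily DD above 9.3 °C: 15.6, 0.0, 2.5, 15.3, 8.9, 4.8, 8.1, 17.3, 11.2, 18.3, 12.8.
Cumulative: 15.6, 15.6, 18.1, 33.4, 42.3, 47.1, 55.2, 72.5, 83.7, 102.0, 114.8.
The total first reaches 16 DD on day 3.

day 3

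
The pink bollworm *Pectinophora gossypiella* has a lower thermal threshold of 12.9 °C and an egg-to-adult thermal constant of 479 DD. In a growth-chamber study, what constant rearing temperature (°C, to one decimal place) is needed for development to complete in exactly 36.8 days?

25.9 °C

Required daily accumulation = 479 / 36.8 = 13.016 DD/day.
T = T_base + 13.016 = 12.9 + 13.016 = 25.916 ≈ 25.9 °C.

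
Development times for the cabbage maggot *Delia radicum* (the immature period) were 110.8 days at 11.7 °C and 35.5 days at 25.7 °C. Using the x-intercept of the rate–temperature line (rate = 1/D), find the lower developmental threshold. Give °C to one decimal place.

Equal thermal constants: D₁(T₁ − T_b) = D₂(T₂ − T_b).
110.8·(11.7 − T_b) = 35.5·(25.7 − T_b)
T_b = (110.8·11.7 − 35.5·25.7) / (110.8 − 35.5) = 384.01 / 75.3 = 5.100 °C ≈ 5.1 °C.

5.1 °C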